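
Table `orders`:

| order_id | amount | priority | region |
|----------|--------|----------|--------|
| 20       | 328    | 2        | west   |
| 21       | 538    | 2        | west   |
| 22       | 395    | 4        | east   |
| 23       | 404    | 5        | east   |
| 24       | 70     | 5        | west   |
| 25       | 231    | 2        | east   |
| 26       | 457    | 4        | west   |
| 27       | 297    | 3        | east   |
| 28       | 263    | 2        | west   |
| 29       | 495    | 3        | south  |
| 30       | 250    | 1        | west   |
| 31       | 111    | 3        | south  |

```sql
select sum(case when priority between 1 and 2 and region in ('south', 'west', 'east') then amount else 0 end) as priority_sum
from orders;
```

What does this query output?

order_id=20: ✓ → 328
order_id=21: ✓ → 538
order_id=22: ✗
order_id=23: ✗
order_id=24: ✗
order_id=25: ✓ → 231
order_id=26: ✗
order_id=27: ✗
order_id=28: ✓ → 263
order_id=29: ✗
order_id=30: ✓ → 250
order_id=31: ✗
priority_sum = 328 + 538 + 231 + 263 + 250 = 1610

1610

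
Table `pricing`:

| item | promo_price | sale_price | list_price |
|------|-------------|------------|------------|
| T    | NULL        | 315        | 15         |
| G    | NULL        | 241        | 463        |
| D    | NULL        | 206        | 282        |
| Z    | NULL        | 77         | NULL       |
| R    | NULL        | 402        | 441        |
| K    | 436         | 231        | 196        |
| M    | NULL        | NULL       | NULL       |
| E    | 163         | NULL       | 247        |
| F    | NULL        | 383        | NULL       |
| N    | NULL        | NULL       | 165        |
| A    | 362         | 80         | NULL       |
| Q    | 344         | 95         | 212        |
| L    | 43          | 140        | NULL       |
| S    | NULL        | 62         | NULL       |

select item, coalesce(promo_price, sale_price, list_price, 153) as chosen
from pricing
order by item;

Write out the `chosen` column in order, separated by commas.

item=A: promo_price=362 → 362
item=D: promo_price=NULL, sale_price=206 → 206
item=E: promo_price=163 → 163
item=F: promo_price=NULL, sale_price=383 → 383
item=G: promo_price=NULL, sale_price=241 → 241
item=K: promo_price=436 → 436
item=L: promo_price=43 → 43
item=M: promo_price=NULL, sale_price=NULL, list_price=NULL, → literal 153 → 153
item=N: promo_price=NULL, sale_price=NULL, list_price=165 → 165
item=Q: promo_price=344 → 344
item=R: promo_price=NULL, sale_price=402 → 402
item=S: promo_price=NULL, sale_price=62 → 62
item=T: promo_price=NULL, sale_price=315 → 315
item=Z: promo_price=NULL, sale_price=77 → 77

362, 206, 163, 383, 241, 436, 43, 153, 165, 344, 402, 62, 315, 77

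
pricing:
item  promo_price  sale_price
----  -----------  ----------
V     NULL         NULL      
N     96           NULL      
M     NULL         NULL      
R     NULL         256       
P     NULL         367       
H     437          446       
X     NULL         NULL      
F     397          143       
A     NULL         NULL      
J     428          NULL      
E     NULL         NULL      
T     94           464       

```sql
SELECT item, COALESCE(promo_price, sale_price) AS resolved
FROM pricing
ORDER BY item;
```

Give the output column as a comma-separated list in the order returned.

item=A: promo_price=NULL, sale_price=NULL (all NULL) → NULL
item=E: promo_price=NULL, sale_price=NULL (all NULL) → NULL
item=F: promo_price=397 → 397
item=H: promo_price=437 → 437
item=J: promo_price=428 → 428
item=M: promo_price=NULL, sale_price=NULL (all NULL) → NULL
item=N: promo_price=96 → 96
item=P: promo_price=NULL, sale_price=367 → 367
item=R: promo_price=NULL, sale_price=256 → 256
item=T: promo_price=94 → 94
item=V: promo_price=NULL, sale_price=NULL (all NULL) → NULL
item=X: promo_price=NULL, sale_price=NULL (all NULL) → NULL

NULL, NULL, 397, 437, 428, NULL, 96, 367, 256, 94, NULL, NULL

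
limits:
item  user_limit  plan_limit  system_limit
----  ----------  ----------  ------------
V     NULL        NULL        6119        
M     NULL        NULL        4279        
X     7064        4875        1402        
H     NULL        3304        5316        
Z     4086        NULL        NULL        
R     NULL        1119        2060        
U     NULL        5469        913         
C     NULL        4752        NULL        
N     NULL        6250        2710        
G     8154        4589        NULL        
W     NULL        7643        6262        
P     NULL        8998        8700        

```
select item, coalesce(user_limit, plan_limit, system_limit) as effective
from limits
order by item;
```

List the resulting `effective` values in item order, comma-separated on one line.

item=C: user_limit=NULL, plan_limit=4752 → 4752
item=G: user_limit=8154 → 8154
item=H: user_limit=NULL, plan_limit=3304 → 3304
item=M: user_limit=NULL, plan_limit=NULL, system_limit=4279 → 4279
item=N: user_limit=NULL, plan_limit=6250 → 6250
item=P: user_limit=NULL, plan_limit=8998 → 8998
item=R: user_limit=NULL, plan_limit=1119 → 1119
item=U: user_limit=NULL, plan_limit=5469 → 5469
item=V: user_limit=NULL, plan_limit=NULL, system_limit=6119 → 6119
item=W: user_limit=NULL, plan_limit=7643 → 7643
item=X: user_limit=7064 → 7064
item=Z: user_limit=4086 → 4086

4752, 8154, 3304, 4279, 6250, 8998, 1119, 5469, 6119, 7643, 7064, 4086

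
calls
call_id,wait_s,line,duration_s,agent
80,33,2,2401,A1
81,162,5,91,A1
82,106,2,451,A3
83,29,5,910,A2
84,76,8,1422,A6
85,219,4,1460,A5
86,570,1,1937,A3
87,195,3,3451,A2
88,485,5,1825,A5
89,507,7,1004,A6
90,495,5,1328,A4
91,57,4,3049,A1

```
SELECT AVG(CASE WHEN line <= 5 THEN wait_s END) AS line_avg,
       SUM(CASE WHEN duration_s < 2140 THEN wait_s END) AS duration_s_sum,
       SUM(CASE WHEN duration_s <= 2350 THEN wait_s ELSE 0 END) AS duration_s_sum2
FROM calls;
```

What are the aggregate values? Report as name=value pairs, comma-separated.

line_avg=235.1, duration_s_sum=2649, duration_s_sum2=2649

[line_avg: line <= 5]
call_id=80: ✓ → 33
call_id=81: ✓ → 162
call_id=82: ✓ → 106
call_id=83: ✓ → 29
call_id=84: ✗
call_id=85: ✓ → 219
call_id=86: ✓ → 570
call_id=87: ✓ → 195
call_id=88: ✓ → 485
call_id=89: ✗
call_id=90: ✓ → 495
call_id=91: ✓ → 57
line_avg = (33 + 162 + 106 + 29 + 219 + 570 + 195 + 485 + 495 + 57) / 10 = 235.1
—
[duration_s_sum: duration_s < 2140]
call_id=80: ✗
call_id=81: ✓ → 162
call_id=82: ✓ → 106
call_id=83: ✓ → 29
call_id=84: ✓ → 76
call_id=85: ✓ → 219
call_id=86: ✓ → 570
call_id=87: ✗
call_id=88: ✓ → 485
call_id=89: ✓ → 507
call_id=90: ✓ → 495
call_id=91: ✗
duration_s_sum = 162 + 106 + 29 + 76 + 219 + 570 + 485 + 507 + 495 = 2649
—
[duration_s_sum2: duration_s <= 2350]
call_id=80: ✗
call_id=81: ✓ → 162
call_id=82: ✓ → 106
call_id=83: ✓ → 29
call_id=84: ✓ → 76
call_id=85: ✓ → 219
call_id=86: ✓ → 570
call_id=87: ✗
call_id=88: ✓ → 485
call_id=89: ✓ → 507
call_id=90: ✓ → 495
call_id=91: ✗
duration_s_sum2 = 162 + 106 + 29 + 76 + 219 + 570 + 485 + 507 + 495 = 2649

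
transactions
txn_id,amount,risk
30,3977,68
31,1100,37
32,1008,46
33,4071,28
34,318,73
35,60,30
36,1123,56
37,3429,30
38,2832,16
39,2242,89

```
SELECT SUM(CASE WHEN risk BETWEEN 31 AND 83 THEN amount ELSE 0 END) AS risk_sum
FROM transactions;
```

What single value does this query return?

txn_id=30: ✓ → 3977
txn_id=31: ✓ → 1100
txn_id=32: ✓ → 1008
txn_id=33: ✗
txn_id=34: ✓ → 318
txn_id=35: ✗
txn_id=36: ✓ → 1123
txn_id=37: ✗
txn_id=38: ✗
txn_id=39: ✗
risk_sum = 3977 + 1100 + 1008 + 318 + 1123 = 7526

7526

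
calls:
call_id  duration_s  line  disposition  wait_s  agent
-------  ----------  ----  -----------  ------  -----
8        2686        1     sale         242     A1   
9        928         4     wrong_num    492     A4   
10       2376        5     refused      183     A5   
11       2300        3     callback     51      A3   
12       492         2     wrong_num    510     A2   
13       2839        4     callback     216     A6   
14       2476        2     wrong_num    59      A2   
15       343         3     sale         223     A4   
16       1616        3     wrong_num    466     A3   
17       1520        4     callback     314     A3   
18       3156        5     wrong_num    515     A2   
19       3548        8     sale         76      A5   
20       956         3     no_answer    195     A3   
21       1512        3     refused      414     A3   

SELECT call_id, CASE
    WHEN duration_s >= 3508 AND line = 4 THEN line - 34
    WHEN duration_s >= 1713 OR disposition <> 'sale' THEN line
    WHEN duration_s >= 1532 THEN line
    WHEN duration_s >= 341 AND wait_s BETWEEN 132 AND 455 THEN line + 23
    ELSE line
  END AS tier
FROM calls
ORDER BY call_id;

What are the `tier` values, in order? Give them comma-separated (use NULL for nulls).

1, 4, 5, 3, 2, 4, 2, 26, 3, 4, 5, 8, 3, 3

call_id=8: duration_s >= 1713 OR disposition <> 'sale' → 1
call_id=9: duration_s >= 1713 OR disposition <> 'sale' → 4
call_id=10: duration_s >= 1713 OR disposition <> 'sale' → 5
call_id=11: duration_s >= 1713 OR disposition <> 'sale' → 3
call_id=12: duration_s >= 1713 OR disposition <> 'sale' → 2
call_id=13: duration_s >= 1713 OR disposition <> 'sale' → 4
call_id=14: duration_s >= 1713 OR disposition <> 'sale' → 2
call_id=15: duration_s >= 341 AND wait_s BETWEEN 132 AND 455 → 26
call_id=16: duration_s >= 1713 OR disposition <> 'sale' → 3
call_id=17: duration_s >= 1713 OR disposition <> 'sale' → 4
call_id=18: duration_s >= 1713 OR disposition <> 'sale' → 5
call_id=19: duration_s >= 1713 OR disposition <> 'sale' → 8
call_id=20: duration_s >= 1713 OR disposition <> 'sale' → 3
call_id=21: duration_s >= 1713 OR disposition <> 'sale' → 3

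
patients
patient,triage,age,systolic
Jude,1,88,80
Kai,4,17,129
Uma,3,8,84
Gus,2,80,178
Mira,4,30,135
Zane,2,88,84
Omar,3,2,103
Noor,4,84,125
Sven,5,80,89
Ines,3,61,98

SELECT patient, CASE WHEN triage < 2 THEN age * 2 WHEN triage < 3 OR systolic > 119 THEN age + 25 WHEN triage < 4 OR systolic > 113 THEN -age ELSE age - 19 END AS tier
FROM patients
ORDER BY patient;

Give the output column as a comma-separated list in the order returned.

patient=Gus: triage < 3 OR systolic > 119 → 105
patient=Ines: triage < 4 OR systolic > 113 → -61
patient=Jude: triage < 2 → 176
patient=Kai: triage < 3 OR systolic > 119 → 42
patient=Mira: triage < 3 OR systolic > 119 → 55
patient=Noor: triage < 3 OR systolic > 119 → 109
patient=Omar: triage < 4 OR systolic > 113 → -2
patient=Sven: ELSE → 61
patient=Uma: triage < 4 OR systolic > 113 → -8
patient=Zane: triage < 3 OR systolic > 119 → 113

105, -61, 176, 42, 55, 109, -2, 61, -8, 113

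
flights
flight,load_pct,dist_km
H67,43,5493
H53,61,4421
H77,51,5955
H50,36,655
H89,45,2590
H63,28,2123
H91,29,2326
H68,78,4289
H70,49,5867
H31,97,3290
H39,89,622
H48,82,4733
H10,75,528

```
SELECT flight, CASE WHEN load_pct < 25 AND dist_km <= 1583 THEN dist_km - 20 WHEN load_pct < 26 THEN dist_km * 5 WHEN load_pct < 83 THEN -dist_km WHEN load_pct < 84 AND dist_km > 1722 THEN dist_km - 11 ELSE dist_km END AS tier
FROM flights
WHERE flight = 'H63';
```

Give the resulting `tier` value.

flight = H63: load_pct=28, dist_km=2123.
load_pct < 25 AND dist_km <= 1583 → false
load_pct < 26 → false
load_pct < 83 → true → -2123

-2123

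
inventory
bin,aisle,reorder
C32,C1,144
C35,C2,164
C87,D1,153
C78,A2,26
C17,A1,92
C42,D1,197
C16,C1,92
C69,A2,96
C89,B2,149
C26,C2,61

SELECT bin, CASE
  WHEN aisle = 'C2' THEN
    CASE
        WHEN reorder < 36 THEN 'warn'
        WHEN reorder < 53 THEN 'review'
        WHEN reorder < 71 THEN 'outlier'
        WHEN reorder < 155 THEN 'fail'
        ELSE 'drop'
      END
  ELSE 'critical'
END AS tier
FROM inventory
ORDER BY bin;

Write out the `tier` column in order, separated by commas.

bin=C16: aisle='C1' → outer ELSE → critical
bin=C17: aisle='A1' → outer ELSE → critical
bin=C26: aisle='C2' → inner[reorder < 71] → outlier
bin=C32: aisle='C1' → outer ELSE → critical
bin=C35: aisle='C2' → inner[ELSE] → drop
bin=C42: aisle='D1' → outer ELSE → critical
bin=C69: aisle='A2' → outer ELSE → critical
bin=C78: aisle='A2' → outer ELSE → critical
bin=C87: aisle='D1' → outer ELSE → critical
bin=C89: aisle='B2' → outer ELSE → critical

critical, critical, outlier, critical, drop, critical, critical, critical, critical, critical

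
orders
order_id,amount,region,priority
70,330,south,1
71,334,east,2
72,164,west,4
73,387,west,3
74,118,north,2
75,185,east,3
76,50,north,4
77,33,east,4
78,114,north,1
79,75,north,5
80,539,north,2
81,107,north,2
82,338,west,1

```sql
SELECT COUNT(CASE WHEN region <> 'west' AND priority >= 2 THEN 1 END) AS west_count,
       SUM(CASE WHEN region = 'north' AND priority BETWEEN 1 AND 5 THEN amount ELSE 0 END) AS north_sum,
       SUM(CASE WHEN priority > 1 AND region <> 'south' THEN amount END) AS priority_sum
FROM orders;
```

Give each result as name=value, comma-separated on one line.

west_count=8, north_sum=1003, priority_sum=1992

[west_count: region <> 'west' AND priority >= 2]
order_id=70: ✗
order_id=71: ✓ → 1
order_id=72: ✗
order_id=73: ✗
order_id=74: ✓ → 1
order_id=75: ✓ → 1
order_id=76: ✓ → 1
order_id=77: ✓ → 1
order_id=78: ✗
order_id=79: ✓ → 1
order_id=80: ✓ → 1
order_id=81: ✓ → 1
order_id=82: ✗
west_count = COUNT(1, 1, 1, 1, 1, 1, 1, 1) = 8
—
[north_sum: region = 'north' AND priority BETWEEN 1 AND 5]
order_id=70: ✗
order_id=71: ✗
order_id=72: ✗
order_id=73: ✗
order_id=74: ✓ → 118
order_id=75: ✗
order_id=76: ✓ → 50
order_id=77: ✗
order_id=78: ✓ → 114
order_id=79: ✓ → 75
order_id=80: ✓ → 539
order_id=81: ✓ → 107
order_id=82: ✗
north_sum = 118 + 50 + 114 + 75 + 539 + 107 = 1003
—
[priority_sum: priority > 1 AND region <> 'south']
order_id=70: ✗
order_id=71: ✓ → 334
order_id=72: ✓ → 164
order_id=73: ✓ → 387
order_id=74: ✓ → 118
order_id=75: ✓ → 185
order_id=76: ✓ → 50
order_id=77: ✓ → 33
order_id=78: ✗
order_id=79: ✓ → 75
order_id=80: ✓ → 539
order_id=81: ✓ → 107
order_id=82: ✗
priority_sum = 334 + 164 + 387 + 118 + 185 + 50 + 33 + 75 + 539 + 107 = 1992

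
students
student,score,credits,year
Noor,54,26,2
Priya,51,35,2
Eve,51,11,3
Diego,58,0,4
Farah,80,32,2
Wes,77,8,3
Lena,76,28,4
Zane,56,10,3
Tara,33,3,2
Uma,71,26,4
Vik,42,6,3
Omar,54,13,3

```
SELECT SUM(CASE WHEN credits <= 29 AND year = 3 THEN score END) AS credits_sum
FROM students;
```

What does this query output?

student=Noor: ✗
student=Priya: ✗
student=Eve: ✓ → 51
student=Diego: ✗
student=Farah: ✗
student=Wes: ✓ → 77
student=Lena: ✗
student=Zane: ✓ → 56
student=Tara: ✗
student=Uma: ✗
student=Vik: ✓ → 42
student=Omar: ✓ → 54
credits_sum = 51 + 77 + 56 + 42 + 54 = 280

280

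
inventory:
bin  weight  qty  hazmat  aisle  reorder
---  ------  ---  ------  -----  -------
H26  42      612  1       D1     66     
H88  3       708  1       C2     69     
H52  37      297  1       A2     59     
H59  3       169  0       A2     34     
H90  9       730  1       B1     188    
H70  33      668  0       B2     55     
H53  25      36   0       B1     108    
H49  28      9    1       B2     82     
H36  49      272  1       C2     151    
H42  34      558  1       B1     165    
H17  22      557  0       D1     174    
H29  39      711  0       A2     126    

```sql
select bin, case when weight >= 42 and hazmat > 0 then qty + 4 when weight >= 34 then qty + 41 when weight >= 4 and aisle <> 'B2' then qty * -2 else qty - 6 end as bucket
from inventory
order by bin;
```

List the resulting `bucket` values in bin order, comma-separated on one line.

bin=H17: weight >= 4 and aisle <> 'B2' → -1114
bin=H26: weight >= 42 and hazmat > 0 → 616
bin=H29: weight >= 34 → 752
bin=H36: weight >= 42 and hazmat > 0 → 276
bin=H42: weight >= 34 → 599
bin=H49: ELSE → 3
bin=H52: weight >= 34 → 338
bin=H53: weight >= 4 and aisle <> 'B2' → -72
bin=H59: ELSE → 163
bin=H70: ELSE → 662
bin=H88: ELSE → 702
bin=H90: weight >= 4 and aisle <> 'B2' → -1460

-1114, 616, 752, 276, 599, 3, 338, -72, 163, 662, 702, -1460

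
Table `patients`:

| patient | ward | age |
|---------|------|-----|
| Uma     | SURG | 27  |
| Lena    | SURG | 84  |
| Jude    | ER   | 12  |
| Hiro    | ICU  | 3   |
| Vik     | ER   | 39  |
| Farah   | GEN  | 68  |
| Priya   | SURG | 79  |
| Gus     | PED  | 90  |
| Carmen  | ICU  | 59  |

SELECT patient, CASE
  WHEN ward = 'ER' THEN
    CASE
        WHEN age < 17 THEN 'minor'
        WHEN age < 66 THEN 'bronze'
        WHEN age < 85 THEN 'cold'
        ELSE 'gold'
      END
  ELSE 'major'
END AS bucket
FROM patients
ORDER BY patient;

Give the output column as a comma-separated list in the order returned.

major, major, major, major, minor, major, major, major, bronze

patient=Carmen: ward='ICU' → outer ELSE → major
patient=Farah: ward='GEN' → outer ELSE → major
patient=Gus: ward='PED' → outer ELSE → major
patient=Hiro: ward='ICU' → outer ELSE → major
patient=Jude: ward='ER' → inner[age < 17] → minor
patient=Lena: ward='SURG' → outer ELSE → major
patient=Priya: ward='SURG' → outer ELSE → major
patient=Uma: ward='SURG' → outer ELSE → major
patient=Vik: ward='ER' → inner[age < 66] → bronze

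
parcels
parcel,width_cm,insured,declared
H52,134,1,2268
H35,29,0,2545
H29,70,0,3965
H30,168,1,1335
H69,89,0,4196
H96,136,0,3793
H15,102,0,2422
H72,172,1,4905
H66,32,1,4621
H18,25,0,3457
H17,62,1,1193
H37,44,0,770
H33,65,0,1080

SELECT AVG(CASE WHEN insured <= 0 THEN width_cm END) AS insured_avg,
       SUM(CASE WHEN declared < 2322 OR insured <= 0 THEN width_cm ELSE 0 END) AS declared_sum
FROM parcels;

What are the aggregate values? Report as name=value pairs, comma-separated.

insured_avg=70, declared_sum=924

[insured_avg: insured <= 0]
parcel=H52: ✗
parcel=H35: ✓ → 29
parcel=H29: ✓ → 70
parcel=H30: ✗
parcel=H69: ✓ → 89
parcel=H96: ✓ → 136
parcel=H15: ✓ → 102
parcel=H72: ✗
parcel=H66: ✗
parcel=H18: ✓ → 25
parcel=H17: ✗
parcel=H37: ✓ → 44
parcel=H33: ✓ → 65
insured_avg = (29 + 70 + 89 + 136 + 102 + 25 + 44 + 65) / 8 = 70
—
[declared_sum: declared < 2322 OR insured <= 0]
parcel=H52: ✓ → 134
parcel=H35: ✓ → 29
parcel=H29: ✓ → 70
parcel=H30: ✓ → 168
parcel=H69: ✓ → 89
parcel=H96: ✓ → 136
parcel=H15: ✓ → 102
parcel=H72: ✗
parcel=H66: ✗
parcel=H18: ✓ → 25
parcel=H17: ✓ → 62
parcel=H37: ✓ → 44
parcel=H33: ✓ → 65
declared_sum = 134 + 29 + 70 + 168 + 89 + 136 + 102 + 25 + 62 + 44 + 65 = 924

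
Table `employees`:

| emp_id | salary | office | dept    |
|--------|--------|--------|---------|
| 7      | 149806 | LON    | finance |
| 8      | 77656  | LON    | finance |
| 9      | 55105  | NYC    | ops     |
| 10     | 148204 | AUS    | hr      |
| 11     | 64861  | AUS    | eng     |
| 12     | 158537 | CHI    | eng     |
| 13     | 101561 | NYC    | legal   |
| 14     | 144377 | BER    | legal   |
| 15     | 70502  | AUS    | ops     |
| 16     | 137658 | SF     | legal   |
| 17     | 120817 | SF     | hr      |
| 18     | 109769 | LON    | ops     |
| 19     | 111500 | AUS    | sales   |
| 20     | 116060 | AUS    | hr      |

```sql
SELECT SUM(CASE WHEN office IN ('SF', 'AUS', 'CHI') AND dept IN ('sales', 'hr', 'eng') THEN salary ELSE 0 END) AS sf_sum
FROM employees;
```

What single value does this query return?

719979

emp_id=7: ✗
emp_id=8: ✗
emp_id=9: ✗
emp_id=10: ✓ → 148204
emp_id=11: ✓ → 64861
emp_id=12: ✓ → 158537
emp_id=13: ✗
emp_id=14: ✗
emp_id=15: ✗
emp_id=16: ✗
emp_id=17: ✓ → 120817
emp_id=18: ✗
emp_id=19: ✓ → 111500
emp_id=20: ✓ → 116060
sf_sum = 148204 + 64861 + 158537 + 120817 + 111500 + 116060 = 719979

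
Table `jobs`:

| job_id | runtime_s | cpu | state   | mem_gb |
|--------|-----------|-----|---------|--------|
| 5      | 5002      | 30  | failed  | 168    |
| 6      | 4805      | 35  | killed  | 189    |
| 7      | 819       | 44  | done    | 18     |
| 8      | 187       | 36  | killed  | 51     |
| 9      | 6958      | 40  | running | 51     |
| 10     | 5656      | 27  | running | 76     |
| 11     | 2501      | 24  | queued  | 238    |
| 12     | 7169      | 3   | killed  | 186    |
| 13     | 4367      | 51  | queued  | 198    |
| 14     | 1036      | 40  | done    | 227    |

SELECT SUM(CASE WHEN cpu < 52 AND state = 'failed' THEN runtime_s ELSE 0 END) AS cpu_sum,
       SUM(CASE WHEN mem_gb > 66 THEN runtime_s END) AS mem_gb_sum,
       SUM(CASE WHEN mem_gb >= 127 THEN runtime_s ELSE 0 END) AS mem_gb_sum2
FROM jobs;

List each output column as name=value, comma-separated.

[cpu_sum: cpu < 52 AND state = 'failed']
job_id=5: ✓ → 5002
job_id=6: ✗
job_id=7: ✗
job_id=8: ✗
job_id=9: ✗
job_id=10: ✗
job_id=11: ✗
job_id=12: ✗
job_id=13: ✗
job_id=14: ✗
cpu_sum = 5002
—
[mem_gb_sum: mem_gb > 66]
job_id=5: ✓ → 5002
job_id=6: ✓ → 4805
job_id=7: ✗
job_id=8: ✗
job_id=9: ✗
job_id=10: ✓ → 5656
job_id=11: ✓ → 2501
job_id=12: ✓ → 7169
job_id=13: ✓ → 4367
job_id=14: ✓ → 1036
mem_gb_sum = 5002 + 4805 + 5656 + 2501 + 7169 + 4367 + 1036 = 30536
—
[mem_gb_sum2: mem_gb >= 127]
job_id=5: ✓ → 5002
job_id=6: ✓ → 4805
job_id=7: ✗
job_id=8: ✗
job_id=9: ✗
job_id=10: ✗
job_id=11: ✓ → 2501
job_id=12: ✓ → 7169
job_id=13: ✓ → 4367
job_id=14: ✓ → 1036
mem_gb_sum2 = 5002 + 4805 + 2501 + 7169 + 4367 + 1036 = 24880

cpu_sum=5002, mem_gb_sum=30536, mem_gb_sum2=24880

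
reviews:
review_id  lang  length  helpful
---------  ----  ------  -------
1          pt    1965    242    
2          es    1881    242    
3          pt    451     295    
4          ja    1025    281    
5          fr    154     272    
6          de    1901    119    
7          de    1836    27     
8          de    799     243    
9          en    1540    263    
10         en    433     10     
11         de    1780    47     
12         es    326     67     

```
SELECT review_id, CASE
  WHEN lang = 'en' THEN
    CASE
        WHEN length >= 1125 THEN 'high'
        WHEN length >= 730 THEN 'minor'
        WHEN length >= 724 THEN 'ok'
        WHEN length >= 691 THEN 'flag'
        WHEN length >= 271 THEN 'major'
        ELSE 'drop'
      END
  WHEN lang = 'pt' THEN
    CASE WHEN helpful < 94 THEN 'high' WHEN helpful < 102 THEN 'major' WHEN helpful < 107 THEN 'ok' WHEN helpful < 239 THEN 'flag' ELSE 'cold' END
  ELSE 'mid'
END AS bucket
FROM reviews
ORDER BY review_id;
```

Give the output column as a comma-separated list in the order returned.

cold, mid, cold, mid, mid, mid, mid, mid, high, major, mid, mid

review_id=1: lang='pt' → inner[ELSE] → cold
review_id=2: lang='es' → outer ELSE → mid
review_id=3: lang='pt' → inner[ELSE] → cold
review_id=4: lang='ja' → outer ELSE → mid
review_id=5: lang='fr' → outer ELSE → mid
review_id=6: lang='de' → outer ELSE → mid
review_id=7: lang='de' → outer ELSE → mid
review_id=8: lang='de' → outer ELSE → mid
review_id=9: lang='en' → inner[length >= 1125] → high
review_id=10: lang='en' → inner[length >= 271] → major
review_id=11: lang='de' → outer ELSE → mid
review_id=12: lang='es' → outer ELSE → mid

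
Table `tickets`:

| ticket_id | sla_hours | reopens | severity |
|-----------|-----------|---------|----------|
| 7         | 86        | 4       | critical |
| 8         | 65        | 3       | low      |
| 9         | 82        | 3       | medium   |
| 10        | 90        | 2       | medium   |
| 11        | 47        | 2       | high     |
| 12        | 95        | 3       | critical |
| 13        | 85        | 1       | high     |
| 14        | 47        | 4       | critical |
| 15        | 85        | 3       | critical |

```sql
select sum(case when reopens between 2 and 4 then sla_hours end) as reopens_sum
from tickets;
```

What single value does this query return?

ticket_id=7: ✓ → 86
ticket_id=8: ✓ → 65
ticket_id=9: ✓ → 82
ticket_id=10: ✓ → 90
ticket_id=11: ✓ → 47
ticket_id=12: ✓ → 95
ticket_id=13: ✗
ticket_id=14: ✓ → 47
ticket_id=15: ✓ → 85
reopens_sum = 86 + 65 + 82 + 90 + 47 + 95 + 47 + 85 = 597

597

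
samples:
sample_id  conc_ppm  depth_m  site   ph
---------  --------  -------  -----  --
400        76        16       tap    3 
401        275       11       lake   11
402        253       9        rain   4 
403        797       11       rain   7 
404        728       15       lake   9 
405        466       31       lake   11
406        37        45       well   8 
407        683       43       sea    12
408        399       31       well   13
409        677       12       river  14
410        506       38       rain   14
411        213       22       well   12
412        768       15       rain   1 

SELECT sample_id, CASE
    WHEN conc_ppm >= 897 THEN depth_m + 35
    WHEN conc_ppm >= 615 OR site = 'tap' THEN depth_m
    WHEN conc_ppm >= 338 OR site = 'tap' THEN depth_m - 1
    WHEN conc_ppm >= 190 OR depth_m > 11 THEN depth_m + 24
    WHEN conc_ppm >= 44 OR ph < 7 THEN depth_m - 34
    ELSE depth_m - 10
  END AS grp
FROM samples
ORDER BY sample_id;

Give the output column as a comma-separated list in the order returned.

16, 35, 33, 11, 15, 30, 69, 43, 30, 12, 37, 46, 15

sample_id=400: conc_ppm >= 615 OR site = 'tap' → 16
sample_id=401: conc_ppm >= 190 OR depth_m > 11 → 35
sample_id=402: conc_ppm >= 190 OR depth_m > 11 → 33
sample_id=403: conc_ppm >= 615 OR site = 'tap' → 11
sample_id=404: conc_ppm >= 615 OR site = 'tap' → 15
sample_id=405: conc_ppm >= 338 OR site = 'tap' → 30
sample_id=406: conc_ppm >= 190 OR depth_m > 11 → 69
sample_id=407: conc_ppm >= 615 OR site = 'tap' → 43
sample_id=408: conc_ppm >= 338 OR site = 'tap' → 30
sample_id=409: conc_ppm >= 615 OR site = 'tap' → 12
sample_id=410: conc_ppm >= 338 OR site = 'tap' → 37
sample_id=411: conc_ppm >= 190 OR depth_m > 11 → 46
sample_id=412: conc_ppm >= 615 OR site = 'tap' → 15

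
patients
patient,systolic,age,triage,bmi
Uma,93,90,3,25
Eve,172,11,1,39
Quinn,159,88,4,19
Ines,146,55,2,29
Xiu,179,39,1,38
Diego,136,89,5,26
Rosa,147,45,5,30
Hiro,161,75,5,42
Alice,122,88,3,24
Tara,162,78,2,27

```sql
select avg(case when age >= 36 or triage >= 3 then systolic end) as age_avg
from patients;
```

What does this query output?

patient=Uma: ✓ → 93
patient=Eve: ✗
patient=Quinn: ✓ → 159
patient=Ines: ✓ → 146
patient=Xiu: ✓ → 179
patient=Diego: ✓ → 136
patient=Rosa: ✓ → 147
patient=Hiro: ✓ → 161
patient=Alice: ✓ → 122
patient=Tara: ✓ → 162
age_avg = (93 + 159 + 146 + 179 + 136 + 147 + 161 + 122 + 162) / 9 = 145

145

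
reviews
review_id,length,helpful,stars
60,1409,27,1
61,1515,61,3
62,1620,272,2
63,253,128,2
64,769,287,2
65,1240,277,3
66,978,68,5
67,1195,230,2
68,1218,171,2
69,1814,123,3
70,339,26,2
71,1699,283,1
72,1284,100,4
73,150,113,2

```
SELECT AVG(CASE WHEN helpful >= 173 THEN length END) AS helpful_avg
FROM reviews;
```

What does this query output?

review_id=60: ✗
review_id=61: ✗
review_id=62: ✓ → 1620
review_id=63: ✗
review_id=64: ✓ → 769
review_id=65: ✓ → 1240
review_id=66: ✗
review_id=67: ✓ → 1195
review_id=68: ✗
review_id=69: ✗
review_id=70: ✗
review_id=71: ✓ → 1699
review_id=72: ✗
review_id=73: ✗
helpful_avg = (1620 + 769 + 1240 + 1195 + 1699) / 5 = 1304.6

1304.6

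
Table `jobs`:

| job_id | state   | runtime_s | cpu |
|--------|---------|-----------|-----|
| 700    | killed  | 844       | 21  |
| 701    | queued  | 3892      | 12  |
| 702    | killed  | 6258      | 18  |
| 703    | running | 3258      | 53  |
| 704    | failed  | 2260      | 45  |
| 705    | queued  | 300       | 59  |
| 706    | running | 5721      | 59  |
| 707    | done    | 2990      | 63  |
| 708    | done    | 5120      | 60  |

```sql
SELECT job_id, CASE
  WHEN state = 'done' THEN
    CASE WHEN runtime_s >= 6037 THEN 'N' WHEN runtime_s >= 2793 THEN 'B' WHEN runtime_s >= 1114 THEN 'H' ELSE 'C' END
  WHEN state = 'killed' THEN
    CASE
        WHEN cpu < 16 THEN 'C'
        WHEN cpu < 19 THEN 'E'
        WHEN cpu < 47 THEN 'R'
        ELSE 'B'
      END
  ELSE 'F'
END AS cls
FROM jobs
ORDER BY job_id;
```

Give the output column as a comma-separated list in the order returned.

job_id=700: state='killed' → inner[cpu < 47] → R
job_id=701: state='queued' → outer ELSE → F
job_id=702: state='killed' → inner[cpu < 19] → E
job_id=703: state='running' → outer ELSE → F
job_id=704: state='failed' → outer ELSE → F
job_id=705: state='queued' → outer ELSE → F
job_id=706: state='running' → outer ELSE → F
job_id=707: state='done' → inner[runtime_s >= 2793] → B
job_id=708: state='done' → inner[runtime_s >= 2793] → B

R, F, E, F, F, F, F, B, B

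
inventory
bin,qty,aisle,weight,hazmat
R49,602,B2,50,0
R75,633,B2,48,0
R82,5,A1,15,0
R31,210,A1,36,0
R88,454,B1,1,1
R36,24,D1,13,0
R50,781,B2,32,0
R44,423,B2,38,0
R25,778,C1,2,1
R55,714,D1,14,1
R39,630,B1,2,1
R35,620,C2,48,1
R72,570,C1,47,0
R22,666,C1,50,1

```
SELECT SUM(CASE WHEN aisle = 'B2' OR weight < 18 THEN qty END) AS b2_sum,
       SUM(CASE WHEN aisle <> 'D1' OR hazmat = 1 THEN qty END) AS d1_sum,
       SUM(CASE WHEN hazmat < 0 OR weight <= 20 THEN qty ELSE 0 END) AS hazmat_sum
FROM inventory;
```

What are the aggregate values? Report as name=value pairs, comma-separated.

[b2_sum: aisle = 'B2' OR weight < 18]
bin=R49: ✓ → 602
bin=R75: ✓ → 633
bin=R82: ✓ → 5
bin=R31: ✗
bin=R88: ✓ → 454
bin=R36: ✓ → 24
bin=R50: ✓ → 781
bin=R44: ✓ → 423
bin=R25: ✓ → 778
bin=R55: ✓ → 714
bin=R39: ✓ → 630
bin=R35: ✗
bin=R72: ✗
bin=R22: ✗
b2_sum = 602 + 633 + 5 + 454 + 24 + 781 + 423 + 778 + 714 + 630 = 5044
—
[d1_sum: aisle <> 'D1' OR hazmat = 1]
bin=R49: ✓ → 602
bin=R75: ✓ → 633
bin=R82: ✓ → 5
bin=R31: ✓ → 210
bin=R88: ✓ → 454
bin=R36: ✗
bin=R50: ✓ → 781
bin=R44: ✓ → 423
bin=R25: ✓ → 778
bin=R55: ✓ → 714
bin=R39: ✓ → 630
bin=R35: ✓ → 620
bin=R72: ✓ → 570
bin=R22: ✓ → 666
d1_sum = 602 + 633 + 5 + 210 + 454 + 781 + 423 + 778 + 714 + 630 + 620 + 570 + 666 = 7086
—
[hazmat_sum: hazmat < 0 OR weight <= 20]
bin=R49: ✗
bin=R75: ✗
bin=R82: ✓ → 5
bin=R31: ✗
bin=R88: ✓ → 454
bin=R36: ✓ → 24
bin=R50: ✗
bin=R44: ✗
bin=R25: ✓ → 778
bin=R55: ✓ → 714
bin=R39: ✓ → 630
bin=R35: ✗
bin=R72: ✗
bin=R22: ✗
hazmat_sum = 5 + 454 + 24 + 778 + 714 + 630 = 2605

b2_sum=5044, d1_sum=7086, hazmat_sum=2605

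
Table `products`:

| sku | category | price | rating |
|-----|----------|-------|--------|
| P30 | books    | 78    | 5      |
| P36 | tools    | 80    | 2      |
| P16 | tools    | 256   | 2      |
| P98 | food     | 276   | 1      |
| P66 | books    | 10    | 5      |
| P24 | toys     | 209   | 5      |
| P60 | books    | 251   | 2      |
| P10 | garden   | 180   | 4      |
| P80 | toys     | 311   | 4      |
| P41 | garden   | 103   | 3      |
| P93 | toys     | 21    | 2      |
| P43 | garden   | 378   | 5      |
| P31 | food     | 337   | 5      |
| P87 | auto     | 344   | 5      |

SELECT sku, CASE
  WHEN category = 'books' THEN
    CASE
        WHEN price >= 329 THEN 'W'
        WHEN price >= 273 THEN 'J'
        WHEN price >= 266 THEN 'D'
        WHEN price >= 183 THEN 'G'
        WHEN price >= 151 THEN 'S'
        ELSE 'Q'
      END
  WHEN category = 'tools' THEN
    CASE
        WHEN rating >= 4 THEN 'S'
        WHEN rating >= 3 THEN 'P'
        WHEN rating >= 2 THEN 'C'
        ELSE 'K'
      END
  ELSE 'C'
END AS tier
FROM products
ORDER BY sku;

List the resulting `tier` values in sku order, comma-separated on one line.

sku=P10: category='garden' → outer ELSE → C
sku=P16: category='tools' → inner[rating >= 2] → C
sku=P24: category='toys' → outer ELSE → C
sku=P30: category='books' → inner[ELSE] → Q
sku=P31: category='food' → outer ELSE → C
sku=P36: category='tools' → inner[rating >= 2] → C
sku=P41: category='garden' → outer ELSE → C
sku=P43: category='garden' → outer ELSE → C
sku=P60: category='books' → inner[price >= 183] → G
sku=P66: category='books' → inner[ELSE] → Q
sku=P80: category='toys' → outer ELSE → C
sku=P87: category='auto' → outer ELSE → C
sku=P93: category='toys' → outer ELSE → C
sku=P98: category='food' → outer ELSE → C

C, C, C, Q, C, C, C, C, G, Q, C, C, C, C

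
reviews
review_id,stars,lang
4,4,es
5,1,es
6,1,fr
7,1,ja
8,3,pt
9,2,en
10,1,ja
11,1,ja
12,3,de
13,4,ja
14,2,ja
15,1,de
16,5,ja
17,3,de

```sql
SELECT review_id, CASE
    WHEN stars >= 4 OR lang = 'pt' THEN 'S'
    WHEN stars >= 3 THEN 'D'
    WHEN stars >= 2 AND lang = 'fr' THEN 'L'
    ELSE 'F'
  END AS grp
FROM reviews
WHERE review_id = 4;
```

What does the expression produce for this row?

S

review_id = 4: stars=4, lang=es.
stars >= 4 OR lang = 'pt' → true → S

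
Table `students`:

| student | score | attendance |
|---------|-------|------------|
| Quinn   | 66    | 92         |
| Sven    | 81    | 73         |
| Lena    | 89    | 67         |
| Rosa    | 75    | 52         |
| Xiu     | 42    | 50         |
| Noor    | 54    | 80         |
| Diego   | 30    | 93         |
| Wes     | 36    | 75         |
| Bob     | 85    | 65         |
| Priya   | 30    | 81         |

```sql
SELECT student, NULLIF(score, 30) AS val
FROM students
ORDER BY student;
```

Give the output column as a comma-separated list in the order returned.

85, NULL, 89, 54, NULL, 66, 75, 81, 36, 42

student=Bob: score=85 vs 30: differ → 85
student=Diego: score=30 vs 30: equal → NULL
student=Lena: score=89 vs 30: differ → 89
student=Noor: score=54 vs 30: differ → 54
student=Priya: score=30 vs 30: equal → NULL
student=Quinn: score=66 vs 30: differ → 66
student=Rosa: score=75 vs 30: differ → 75
student=Sven: score=81 vs 30: differ → 81
student=Wes: score=36 vs 30: differ → 36
student=Xiu: score=42 vs 30: differ → 42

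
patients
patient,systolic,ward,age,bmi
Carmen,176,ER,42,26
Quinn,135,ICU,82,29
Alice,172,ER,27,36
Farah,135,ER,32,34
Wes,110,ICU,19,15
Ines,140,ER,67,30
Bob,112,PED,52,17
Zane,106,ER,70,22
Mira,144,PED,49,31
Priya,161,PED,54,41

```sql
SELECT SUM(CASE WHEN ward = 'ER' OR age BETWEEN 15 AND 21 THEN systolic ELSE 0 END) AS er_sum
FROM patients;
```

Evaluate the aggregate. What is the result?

patient=Carmen: ✓ → 176
patient=Quinn: ✗
patient=Alice: ✓ → 172
patient=Farah: ✓ → 135
patient=Wes: ✓ → 110
patient=Ines: ✓ → 140
patient=Bob: ✗
patient=Zane: ✓ → 106
patient=Mira: ✗
patient=Priya: ✗
er_sum = 176 + 172 + 135 + 110 + 140 + 106 = 839

839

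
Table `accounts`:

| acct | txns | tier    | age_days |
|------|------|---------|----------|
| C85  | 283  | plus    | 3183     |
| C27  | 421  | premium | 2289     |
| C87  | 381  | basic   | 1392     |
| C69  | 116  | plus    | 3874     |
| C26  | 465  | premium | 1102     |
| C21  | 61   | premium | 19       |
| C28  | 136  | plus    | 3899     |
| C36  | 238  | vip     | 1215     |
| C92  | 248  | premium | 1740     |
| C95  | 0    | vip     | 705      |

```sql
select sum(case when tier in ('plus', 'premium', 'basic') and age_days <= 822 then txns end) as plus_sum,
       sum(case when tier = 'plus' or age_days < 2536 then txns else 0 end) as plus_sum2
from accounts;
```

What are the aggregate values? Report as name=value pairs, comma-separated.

[plus_sum: tier in ('plus', 'premium', 'basic') and age_days <= 822]
acct=C85: ✗
acct=C27: ✗
acct=C87: ✗
acct=C69: ✗
acct=C26: ✗
acct=C21: ✓ → 61
acct=C28: ✗
acct=C36: ✗
acct=C92: ✗
acct=C95: ✗
plus_sum = 61
—
[plus_sum2: tier = 'plus' or age_days < 2536]
acct=C85: ✓ → 283
acct=C27: ✓ → 421
acct=C87: ✓ → 381
acct=C69: ✓ → 116
acct=C26: ✓ → 465
acct=C21: ✓ → 61
acct=C28: ✓ → 136
acct=C36: ✓ → 238
acct=C92: ✓ → 248
acct=C95: ✓ → 0
plus_sum2 = 283 + 421 + 381 + 116 + 465 + 61 + 136 + 238 + 248 = 2349

plus_sum=61, plus_sum2=2349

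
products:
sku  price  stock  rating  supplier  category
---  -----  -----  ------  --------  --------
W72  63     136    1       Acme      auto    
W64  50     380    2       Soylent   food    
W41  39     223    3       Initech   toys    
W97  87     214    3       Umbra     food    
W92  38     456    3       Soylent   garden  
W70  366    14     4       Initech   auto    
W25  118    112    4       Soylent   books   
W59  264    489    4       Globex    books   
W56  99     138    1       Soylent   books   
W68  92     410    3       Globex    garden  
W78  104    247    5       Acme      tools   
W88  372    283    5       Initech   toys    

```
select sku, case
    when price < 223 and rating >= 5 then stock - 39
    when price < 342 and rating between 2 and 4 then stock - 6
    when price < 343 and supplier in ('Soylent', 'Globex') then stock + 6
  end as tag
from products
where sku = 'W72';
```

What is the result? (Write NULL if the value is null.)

sku = W72: price=63, stock=136, rating=1, supplier=Acme, category=auto.
price < 223 and rating >= 5 → false
price < 342 and rating between 2 and 4 → false
price < 343 and supplier in ('Soylent', 'Globex') → false
No WHEN matched and there is no ELSE, so the CASE yields NULL.

NULL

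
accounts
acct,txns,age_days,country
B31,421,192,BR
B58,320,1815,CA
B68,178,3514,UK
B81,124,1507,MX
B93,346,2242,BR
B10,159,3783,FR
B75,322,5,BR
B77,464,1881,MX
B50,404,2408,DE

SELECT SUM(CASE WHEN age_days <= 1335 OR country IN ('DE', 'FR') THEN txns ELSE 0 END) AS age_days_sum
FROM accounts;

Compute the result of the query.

1306

acct=B31: ✓ → 421
acct=B58: ✗
acct=B68: ✗
acct=B81: ✗
acct=B93: ✗
acct=B10: ✓ → 159
acct=B75: ✓ → 322
acct=B77: ✗
acct=B50: ✓ → 404
age_days_sum = 421 + 159 + 322 + 404 = 1306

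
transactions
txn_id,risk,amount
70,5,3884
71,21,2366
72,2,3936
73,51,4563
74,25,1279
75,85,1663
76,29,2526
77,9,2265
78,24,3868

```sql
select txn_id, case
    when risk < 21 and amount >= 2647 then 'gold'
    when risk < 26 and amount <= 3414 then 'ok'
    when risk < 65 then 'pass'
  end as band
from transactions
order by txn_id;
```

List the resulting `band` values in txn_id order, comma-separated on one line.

gold, ok, gold, pass, ok, NULL, pass, ok, pass

txn_id=70: risk < 21 and amount >= 2647 → gold
txn_id=71: risk < 26 and amount <= 3414 → ok
txn_id=72: risk < 21 and amount >= 2647 → gold
txn_id=73: risk < 65 → pass
txn_id=74: risk < 26 and amount <= 3414 → ok
txn_id=75: (no match → NULL) → NULL
txn_id=76: risk < 65 → pass
txn_id=77: risk < 26 and amount <= 3414 → ok
txn_id=78: risk < 65 → pass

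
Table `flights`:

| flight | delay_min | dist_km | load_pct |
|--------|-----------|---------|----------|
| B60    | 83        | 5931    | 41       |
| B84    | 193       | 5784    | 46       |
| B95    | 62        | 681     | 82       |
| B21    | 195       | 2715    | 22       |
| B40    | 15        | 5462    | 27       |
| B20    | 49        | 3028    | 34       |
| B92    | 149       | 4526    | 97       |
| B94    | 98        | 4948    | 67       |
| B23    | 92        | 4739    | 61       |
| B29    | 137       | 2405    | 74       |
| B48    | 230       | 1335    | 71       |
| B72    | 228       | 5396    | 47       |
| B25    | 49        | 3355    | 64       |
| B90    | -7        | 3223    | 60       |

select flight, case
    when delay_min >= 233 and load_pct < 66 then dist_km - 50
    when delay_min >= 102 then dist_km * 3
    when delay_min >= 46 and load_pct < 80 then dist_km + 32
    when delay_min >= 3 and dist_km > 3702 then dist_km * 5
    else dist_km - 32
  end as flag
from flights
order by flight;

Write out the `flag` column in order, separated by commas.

flight=B20: delay_min >= 46 and load_pct < 80 → 3060
flight=B21: delay_min >= 102 → 8145
flight=B23: delay_min >= 46 and load_pct < 80 → 4771
flight=B25: delay_min >= 46 and load_pct < 80 → 3387
flight=B29: delay_min >= 102 → 7215
flight=B40: delay_min >= 3 and dist_km > 3702 → 27310
flight=B48: delay_min >= 102 → 4005
flight=B60: delay_min >= 46 and load_pct < 80 → 5963
flight=B72: delay_min >= 102 → 16188
flight=B84: delay_min >= 102 → 17352
flight=B90: ELSE → 3191
flight=B92: delay_min >= 102 → 13578
flight=B94: delay_min >= 46 and load_pct < 80 → 4980
flight=B95: ELSE → 649

3060, 8145, 4771, 3387, 7215, 27310, 4005, 5963, 16188, 17352, 3191, 13578, 4980, 649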